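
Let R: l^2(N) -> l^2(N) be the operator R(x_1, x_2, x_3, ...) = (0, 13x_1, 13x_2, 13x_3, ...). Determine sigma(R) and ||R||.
sigma(R) = closed disk {z in C : |z| ≤ 13}; ||R|| = 13

Note R = 13·U where U is the unit right shift (U x)_k = x_{k-1} (with x_0 := 0); so ||R|| = 13||U|| and sigma(R) = 13·sigma(U). ||R x||^2 = sum_{k≥1} |13x_k|^2 = 169||x||^2, so ||R|| = 13 and sigma(R) ⊂ {|z| ≤ 13}. For any |lambda| < 13, the equation (R - lambda I) x = 0 forces x_1 = 0, then 13x_k = lambda x_{k+1} ⇒ x = 0, so R has no eigenvalues. But (R - lambda I) is not surjective for |lambda| < 13: solving (R - lambda I) x = e_1 would require x_n proportional to (lambda/13)^(-n), which is not in l^2. So every |lambda| < 13 lies in the residual spectrum. The boundary |lambda| = 13 is in the approximate point spectrum (the spectrum is closed). Hence sigma(R) is the closed disk of radius 13.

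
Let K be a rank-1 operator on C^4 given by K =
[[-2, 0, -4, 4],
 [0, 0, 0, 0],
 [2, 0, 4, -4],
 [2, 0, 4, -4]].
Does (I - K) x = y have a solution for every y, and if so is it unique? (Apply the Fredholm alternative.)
(I - K) is invertible (det(I - K) = 3 ≠ 0), so for every y in C^4 the equation (I - K) x = y has a unique solution.

K has rank 1, so it is an outer product K = u v^T: every row of K is a multiple of one row vector. Reading off the entries, u = (-2, 0, 2, 2) and v = (1, 0, 2, -2) (row i of K equals u_i·v^T). A rank-one matrix u v^T satisfies K u = u (v·u) and kills the (3)-dimensional subspace v^⊥, so its characteristic polynomial is lambda^3 (lambda - v·u) with v·u = tr K = -2. Hence the eigenvalues of I - K are 1 (multiplicity 3) and 1 - (-2) = 3, so det(I - K) = 3. (Direct check: I - K =
[[3, 0, 4, -4],
 [0, 1, 0, 0],
 [-2, 0, -3, 4],
 [-2, 0, -4, 5]]
has determinant 3.) The finite-dimensional Fredholm alternative says: either (I - K) is invertible, or ker(I - K) ≠ {0} and then range(I - K) = ker((I - K)^*)^⊥, with dim ker(I - K) = dim ker((I - K)^*). Since det(I - K) ≠ 0, 1 is not an eigenvalue of K and ker(I - K) = {0}, so we are in the first case: for every y there is a unique x = (I - K)^(-1) y. Explicitly, by the Sherman–Morrison formula, (I - u v^T)^(-1) = I + u v^T/(1 - v·u), i.e. (I - K)^(-1) = I + K/(3).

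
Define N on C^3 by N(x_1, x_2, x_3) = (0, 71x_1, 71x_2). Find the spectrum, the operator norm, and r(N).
sigma(N) = {0}; ||N|| = 71; r(N) = 0. (N is nilpotent with N^3 = 0.)

On C^3, N is a strictly lower-triangular matrix with 71 on the subdiagonal and zeros elsewhere, so its characteristic polynomial is lambda^3 and every eigenvalue is 0: sigma(N) = {0}. For the operator norm, N e_i = 71e_{i+1} for i = 1, ..., 2 and N e_3 = 0, so the singular values of N are 71 (with multiplicity 2) and 0; hence ||N|| = 71. The spectral radius r(N) = max|lambda| = 0. Note ||N|| > r(N) — characteristic of non-normal nilpotent operators. Indeed N^3 = 0.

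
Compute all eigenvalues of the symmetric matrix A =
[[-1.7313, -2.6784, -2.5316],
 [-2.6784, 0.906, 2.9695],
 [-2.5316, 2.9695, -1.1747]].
sigma(A) ≈ {-4, -3, 5}

A is real symmetric, so its spectrum consists of real eigenvalues. Expanding the characteristic polynomial of the displayed matrix gives
  det(λ I - A) = p(λ) = λ^3 + (2)λ^2 + (-23)λ + (-60).
Solving p(λ) = 0 yields eigenvalues ≈ -4, -3, 5. (A is shown rounded to 4 decimals, so these recover the underlying integer eigenvalues to within that precision.)
Verification: the trace of A = -2 equals the sum of eigenvalues -2, and det(A) ≈ 59.9998 matches the eigenvalue product 60.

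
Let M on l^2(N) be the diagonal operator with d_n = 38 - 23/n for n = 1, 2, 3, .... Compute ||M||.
||M|| = 38

For a diagonal operator on l^2 with entries d_n, ||M|| = sup_n |d_n|. Here d_1 = 15, d_2 = 53/2, ..., and d_n = 38 - 23/n increases monotonically toward 38. All terms lie in [15, 38), so |d_n| = d_n and the supremum is the limit 38, which is not attained by any individual d_n. Hence ||M|| = 38.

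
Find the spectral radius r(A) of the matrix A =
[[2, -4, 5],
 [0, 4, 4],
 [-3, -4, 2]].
r(A) ≈ 5.9319

The eigenvalues of A are the roots of its characteristic polynomial. With M = A (coefficients from the trace, the sum of principal 2x2 minors, and det A):
  p(λ) = det(λ I - M) = λ^3 - 8λ^2 + 51λ - 156.
No integer candidate from the rational root theorem (±divisors of 156) is a root, so the roots are irrational. The cubic discriminant is Δ = -195036 < 0, so there is one real root and a complex-conjugate pair. p(4) = -16 and p(5) = 24 have opposite signs, so a root lies in (4, 5); Newton's method refines it to λ ≈ 4.4334. Dividing out (λ - (4.4334)) leaves approximately λ^2 - 3.5666λ + 35.1878. For λ^2 - 3.5666λ + 35.1878 the discriminant is -128.0302. It is negative, so the remaining roots are the complex-conjugate pair λ ≈ 1.7833 ± 5.6575i. Their product equals the constant term, so |λ|^2 ≈ 35.1878 and |λ| ≈ 5.9319.
Thus the eigenvalues (to 4 decimals) are 4.4334 (modulus 4.4334); 1.7833 ± 5.6575i (modulus 5.9319). The spectral radius is the largest modulus: r(A) ≈ 5.9319. (Cross-check: r(A) ≤ ||A||_2 ≈ 7.6548; equality holds whenever A is normal, though it can also hold for some non-normal A.)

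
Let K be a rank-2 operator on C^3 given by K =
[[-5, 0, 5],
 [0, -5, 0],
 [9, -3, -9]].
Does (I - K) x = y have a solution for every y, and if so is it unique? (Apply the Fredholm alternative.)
(I - K) is invertible (det(I - K) = 90 ≠ 0), so for every y in C^3 the equation (I - K) x = y has a unique solution.

K has rank 2 and factors as K = U V^T = u1 v1^T + u2 v2^T with u1 = (1, 3, 0), v1 = (1, -2, -1), u2 = (2, 1, -3), v2 = (-3, 1, 3) (multiplying out reproduces the displayed K). The nonzero eigenvalues of U V^T coincide with those of the 2 x 2 matrix G = V^T U = [[v1·u1, v1·u2], [v2·u1, v2·u2]] = [[-5, 3], [0, -14]], and by the Sylvester determinant identity det(I_3 - U V^T) = det(I_2 - V^T U) = det([[6, -3], [0, 15]]) = (6)(15) - (-3)(0) = 90. (Direct check: I - K =
[[6, 0, -5],
 [0, 6, 0],
 [-9, 3, 10]]
has determinant 90.) The finite-dimensional Fredholm alternative says: either (I - K) is invertible, or ker(I - K) ≠ {0} and then range(I - K) = ker((I - K)^*)^⊥, with dim ker(I - K) = dim ker((I - K)^*). Since det(I - K) ≠ 0, 1 is not an eigenvalue of K and ker(I - K) = {0}, so we are in the first case: for every y there is a unique x = (I - K)^(-1) y. (Explicitly, by the Woodbury identity, (I - U V^T)^(-1) = I + U (I_2 - G)^(-1) V^T.)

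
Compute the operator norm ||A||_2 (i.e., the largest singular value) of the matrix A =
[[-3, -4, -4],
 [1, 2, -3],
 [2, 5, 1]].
||A||_2 ≈ 8.1538 (= sqrt(largest eigenvalue of A^T A))

||A||_2 = sigma_max(A) = sqrt(lambda_max(A^T A)). Form the symmetric matrix M = A^T A =
[[14, 24, 11],
 [24, 45, 15],
 [11, 15, 26]].
Its characteristic polynomial (trace, sum of principal 2x2 minors, determinant of M give the coefficients) is
  p(λ) = det(λ I - M) = λ^3 - 85λ^2 + 1242λ - 729.
No integer candidate from the rational root theorem (±divisors of 729) is a root, so the roots are irrational. The cubic discriminant is Δ = 3061719081 > 0, so there are three distinct real roots. p(0) = -729 and p(1) = 429 have opposite signs, so a root lies in (0, 1); Newton's method refines it to λ ≈ 0.6124. p(17) = 733 and p(18) = -81 have opposite signs, so a root lies in (17, 18); Newton's method refines it to λ ≈ 17.9039. p(66) = -1521 and p(67) = 1683 have opposite signs, so a root lies in (66, 67); Newton's method refines it to λ ≈ 66.4836. Check (Vieta): the three roots sum to 85, matching tr M = 85.
So the eigenvalues of A^T A are ≈ 0.6124, 17.9039, 66.4836 (all ≥ 0, as they must be for A^T A). The largest is λ_max ≈ 66.4836, hence ||A||_2 = sqrt(λ_max) ≈ 8.1538.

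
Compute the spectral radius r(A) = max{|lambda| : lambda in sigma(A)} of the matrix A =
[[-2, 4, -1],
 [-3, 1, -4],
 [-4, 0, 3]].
r(A) = 5

The eigenvalues of A are the roots of its characteristic polynomial. With M = A (coefficients from the trace, the sum of principal 2x2 minors, and det A):
  p(λ) = det(λ I - M) = λ^3 - 2λ^2 + 3λ - 90.
By the rational root theorem any rational root is an integer divisor of 90. Testing λ = 5: p(5) = 125 - 50 + 15 - 90 = 0, so λ = 5 is a root. Dividing out (λ - 5) leaves p(λ) = (λ - 5)(λ^2 + 3λ + 18). For λ^2 + 3λ + 18 the discriminant is -63. It is negative, so the roots are the complex-conjugate pair λ = -3/2 ± (sqrt(63)/2) i ≈ -1.5 ± 3.9686i. For a conjugate pair the product of the roots equals the constant term, so |λ|^2 = 18 and |λ| = sqrt(18) ≈ 4.2426.
Thus the eigenvalues (to 4 decimals) are -1.5 ± 3.9686i (modulus 4.2426); 5 (modulus 5). The spectral radius is the largest modulus: r(A) = 5. (Cross-check: r(A) ≤ ||A||_2 ≈ 6.2059; equality holds whenever A is normal, though it can also hold for some non-normal A.)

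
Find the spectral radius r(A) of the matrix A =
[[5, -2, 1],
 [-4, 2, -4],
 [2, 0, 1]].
r(A) ≈ 7.304

The eigenvalues of A are the roots of its characteristic polynomial. With M = A (coefficients from the trace, the sum of principal 2x2 minors, and det A):
  p(λ) = det(λ I - M) = λ^3 - 8λ^2 + 7λ - 14.
No integer candidate from the rational root theorem (±divisors of 14) is a root, so the roots are irrational. The cubic discriminant is Δ = -18088 < 0, so there is one real root and a complex-conjugate pair. p(7) = -14 and p(8) = 42 have opposite signs, so a root lies in (7, 8); Newton's method refines it to λ ≈ 7.304. Dividing out (λ - (7.304)) leaves approximately λ^2 - 0.696λ + 1.9167. For λ^2 - 0.696λ + 1.9167 the discriminant is -7.1826. It is negative, so the remaining roots are the complex-conjugate pair λ ≈ 0.348 ± 1.34i. Their product equals the constant term, so |λ|^2 ≈ 1.9167 and |λ| ≈ 1.3845.
Thus the eigenvalues (to 4 decimals) are 7.304 (modulus 7.304); 0.348 ± 1.34i (modulus 1.3845). The spectral radius is the largest modulus: r(A) ≈ 7.304. (Cross-check: r(A) ≤ ||A||_2 ≈ 8.0955; equality holds whenever A is normal, though it can also hold for some non-normal A.)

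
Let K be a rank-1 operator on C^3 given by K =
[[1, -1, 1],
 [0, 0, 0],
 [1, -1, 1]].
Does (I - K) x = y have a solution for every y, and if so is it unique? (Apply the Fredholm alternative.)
(I - K) is invertible (det(I - K) = -1 ≠ 0), so for every y in C^3 the equation (I - K) x = y has a unique solution.

K has rank 1, so it is an outer product K = u v^T: every row of K is a multiple of one row vector. Reading off the entries, u = (1, 0, 1) and v = (1, -1, 1) (row i of K equals u_i·v^T). A rank-one matrix u v^T satisfies K u = u (v·u) and kills the (2)-dimensional subspace v^⊥, so its characteristic polynomial is lambda^2 (lambda - v·u) with v·u = tr K = 2. Hence the eigenvalues of I - K are 1 (multiplicity 2) and 1 - (2) = -1, so det(I - K) = -1. (Direct check: I - K =
[[0, 1, -1],
 [0, 1, 0],
 [-1, 1, 0]]
has determinant -1.) The finite-dimensional Fredholm alternative says: either (I - K) is invertible, or ker(I - K) ≠ {0} and then range(I - K) = ker((I - K)^*)^⊥, with dim ker(I - K) = dim ker((I - K)^*). Since det(I - K) ≠ 0, 1 is not an eigenvalue of K and ker(I - K) = {0}, so we are in the first case: for every y there is a unique x = (I - K)^(-1) y. Explicitly, by the Sherman–Morrison formula, (I - u v^T)^(-1) = I + u v^T/(1 - v·u), i.e. (I - K)^(-1) = I - K.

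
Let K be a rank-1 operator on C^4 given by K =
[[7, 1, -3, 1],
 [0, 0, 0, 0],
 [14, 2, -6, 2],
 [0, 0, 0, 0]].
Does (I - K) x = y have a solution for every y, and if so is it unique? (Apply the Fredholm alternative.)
(I - K) is singular (det(I - K) = 0, i.e. 1 ∈ sigma(K)). (I - K) x = y is solvable iff y ⊥ ker((I - K)^*) = span{(7, 1, -3, 1)}, i.e. iff 7y_1 + y_2 - 3y_3 + y_4 = 0. When solvable, the solutions are x = y + c·(1, 0, 2, 0), c arbitrary (ker(I - K) = span{(1, 0, 2, 0)}, dimension 1).

K has rank 1, so it is an outer product K = u v^T: every row of K is a multiple of one row vector. Reading off the entries, u = (1, 0, 2, 0) and v = (7, 1, -3, 1) (row i of K equals u_i·v^T). A rank-one matrix u v^T satisfies K u = u (v·u) and kills the (3)-dimensional subspace v^⊥, so its characteristic polynomial is lambda^3 (lambda - v·u) with v·u = tr K = 1. Hence the eigenvalues of I - K are 1 (multiplicity 3) and 1 - (1) = 0, so det(I - K) = 0. (Direct check: I - K =
[[-6, -1, 3, -1],
 [0, 1, 0, 0],
 [-14, -2, 7, -2],
 [0, 0, 0, 1]]
has determinant 0.) So 1 is an eigenvalue of K and (I - K) is not invertible. The finite-dimensional Fredholm alternative says: either (I - K) is invertible, or ker(I - K) ≠ {0} and then range(I - K) = ker((I - K)^*)^⊥, with dim ker(I - K) = dim ker((I - K)^*). We are in the second case, so we need both kernels. Kernel of I - K: (I - K) u = u - u (v·u) = u - u = 0, so ker(I - K) = span{u} = span{(1, 0, 2, 0)} (it is exactly 1-dimensional because rank(I - K) = 3). Kernel of the adjoint: K is real, so (I - K)^* = I - K^T = I - v u^T, and (I - v u^T) v = v - v (u·v) = 0; hence ker((I - K)^*) = span{v} = span{(7, 1, -3, 1)}. Therefore (I - K) x = y is solvable iff <y, v> = 0, i.e. iff 7y_1 + y_2 - 3y_3 + y_4 = 0. When this holds, K y = u (v·y) = 0, so (I - K) y = y and x = y is a particular solution; the full solution set is the line x = y + c·u = y + c·(1, 0, 2, 0), c ∈ C.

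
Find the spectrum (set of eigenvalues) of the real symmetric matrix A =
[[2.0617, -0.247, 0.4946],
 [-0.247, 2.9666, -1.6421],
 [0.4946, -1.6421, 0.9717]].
sigma(A) ≈ {0, 2, 4}

A is real symmetric, so its spectrum consists of real eigenvalues. Expanding the characteristic polynomial of the displayed matrix gives
  det(λ I - A) = p(λ) = λ^3 + (-6)λ^2 + (8)λ + (0).
Solving p(λ) = 0 yields eigenvalues ≈ 0, 2, 4. (A is shown rounded to 4 decimals, so these recover the underlying integer eigenvalues to within that precision.)
Verification: the trace of A = 6 equals the sum of eigenvalues 6, and det(A) ≈ 0.0000 matches the eigenvalue product 0.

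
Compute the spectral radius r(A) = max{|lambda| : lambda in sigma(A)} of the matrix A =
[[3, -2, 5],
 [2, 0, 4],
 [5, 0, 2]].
r(A) ≈ 6.5448

The eigenvalues of A are the roots of its characteristic polynomial. With M = A (coefficients from the trace, the sum of principal 2x2 minors, and det A):
  p(λ) = det(λ I - M) = λ^3 - 5λ^2 - 15λ + 32.
No integer candidate from the rational root theorem (±divisors of 32) is a root, so the roots are irrational. The cubic discriminant is Δ = 50677 > 0, so there are three distinct real roots. p(-4) = -52 and p(-3) = 5 have opposite signs, so a root lies in (-4, -3); Newton's method refines it to λ ≈ -3.1146. p(1) = 13 and p(2) = -10 have opposite signs, so a root lies in (1, 2); Newton's method refines it to λ ≈ 1.5698. p(6) = -22 and p(7) = 25 have opposite signs, so a root lies in (6, 7); Newton's method refines it to λ ≈ 6.5448. Check (Vieta): the three roots sum to 5, matching tr M = 5.
Thus the eigenvalues (to 4 decimals) are -3.1146 (modulus 3.1146); 1.5698 (modulus 1.5698); 6.5448 (modulus 6.5448). The spectral radius is the largest modulus: r(A) ≈ 6.5448. (Cross-check: r(A) ≤ ||A||_2 ≈ 8.7461; equality holds whenever A is normal, though it can also hold for some non-normal A.)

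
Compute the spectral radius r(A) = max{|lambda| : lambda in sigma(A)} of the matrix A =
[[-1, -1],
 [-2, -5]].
r(A) = (6 + sqrt(24))/2 ≈ 5.4495

The eigenvalues of A are the roots of its characteristic polynomial. With M = A (coefficients from the trace and determinant):
  p(λ) = det(λ I - M) = λ^2 + 6λ + 3.
For λ^2 + 6λ + 3 the discriminant is 24. It is nonnegative but not a perfect square, so the roots are real and irrational: λ = (-6 ± sqrt(24))/2 ≈ -0.5505, -5.4495.
Thus the eigenvalues (to 4 decimals) are -0.5505 (modulus 0.5505); -5.4495 (modulus 5.4495). The spectral radius is the largest modulus: r(A) = (6 + sqrt(24))/2 ≈ 5.4495. (Cross-check: r(A) ≤ ||A||_2 ≈ 5.5414; equality holds whenever A is normal, though it can also hold for some non-normal A.)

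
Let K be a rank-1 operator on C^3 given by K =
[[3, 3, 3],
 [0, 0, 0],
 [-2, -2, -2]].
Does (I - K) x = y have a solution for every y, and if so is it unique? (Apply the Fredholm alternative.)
(I - K) is singular (det(I - K) = 0, i.e. 1 ∈ sigma(K)). (I - K) x = y is solvable iff y ⊥ ker((I - K)^*) = span{(1, 1, 1)}, i.e. iff y_1 + y_2 + y_3 = 0. When solvable, the solutions are x = y + c·(3, 0, -2), c arbitrary (ker(I - K) = span{(3, 0, -2)}, dimension 1).

K has rank 1, so it is an outer product K = u v^T: every row of K is a multiple of one row vector. Reading off the entries, u = (3, 0, -2) and v = (1, 1, 1) (row i of K equals u_i·v^T). A rank-one matrix u v^T satisfies K u = u (v·u) and kills the (2)-dimensional subspace v^⊥, so its characteristic polynomial is lambda^2 (lambda - v·u) with v·u = tr K = 1. Hence the eigenvalues of I - K are 1 (multiplicity 2) and 1 - (1) = 0, so det(I - K) = 0. (Direct check: I - K =
[[-2, -3, -3],
 [0, 1, 0],
 [2, 2, 3]]
has determinant 0.) So 1 is an eigenvalue of K and (I - K) is not invertible. The finite-dimensional Fredholm alternative says: either (I - K) is invertible, or ker(I - K) ≠ {0} and then range(I - K) = ker((I - K)^*)^⊥, with dim ker(I - K) = dim ker((I - K)^*). We are in the second case, so we need both kernels. Kernel of I - K: (I - K) u = u - u (v·u) = u - u = 0, so ker(I - K) = span{u} = span{(3, 0, -2)} (it is exactly 1-dimensional because rank(I - K) = 2). Kernel of the adjoint: K is real, so (I - K)^* = I - K^T = I - v u^T, and (I - v u^T) v = v - v (u·v) = 0; hence ker((I - K)^*) = span{v} = span{(1, 1, 1)}. Therefore (I - K) x = y is solvable iff <y, v> = 0, i.e. iff y_1 + y_2 + y_3 = 0. When this holds, K y = u (v·y) = 0, so (I - K) y = y and x = y is a particular solution; the full solution set is the line x = y + c·u = y + c·(3, 0, -2), c ∈ C.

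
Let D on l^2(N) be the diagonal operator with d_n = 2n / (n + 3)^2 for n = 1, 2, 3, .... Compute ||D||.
||D|| = 1/6 (attained at n = 3)

For D diagonal, ||D|| = sup_n |d_n|. Treat f(x) = 2x / (x + 3)^2 for real x > 0. By the quotient rule, f'(x) = 2(3 - x)/(x + 3)^3, which is positive for x < 3 and negative for x > 3. So f has a unique maximum at x = 3, and since 3 is a positive integer, the supremum over n ≥ 1 is attained at n = 3: d_3 = 2·3/(3 + 3)^2 = 2·3/36 = 1/6. Hence ||D|| = 1/6.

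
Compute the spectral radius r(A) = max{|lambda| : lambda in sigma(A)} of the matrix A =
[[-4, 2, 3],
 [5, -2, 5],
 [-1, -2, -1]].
r(A) ≈ 6.3955

The eigenvalues of A are the roots of its characteristic polynomial. With M = A (coefficients from the trace, the sum of principal 2x2 minors, and det A):
  p(λ) = det(λ I - M) = λ^3 + 7λ^2 + 17λ + 84.
No integer candidate from the rational root theorem (±divisors of 84) is a root, so the roots are irrational. The cubic discriminant is Δ = -131323 < 0, so there is one real root and a complex-conjugate pair. p(-7) = -35 and p(-6) = 18 have opposite signs, so a root lies in (-7, -6); Newton's method refines it to λ ≈ -6.3955. Dividing out (λ - (-6.3955)) leaves approximately λ^2 + 0.6045λ + 13.1342. For λ^2 + 0.6045λ + 13.1342 the discriminant is -52.1712. It is negative, so the remaining roots are the complex-conjugate pair λ ≈ -0.3022 ± 3.6115i. Their product equals the constant term, so |λ|^2 ≈ 13.1342 and |λ| ≈ 3.6241.
Thus the eigenvalues (to 4 decimals) are -6.3955 (modulus 6.3955); -0.3022 ± 3.6115i (modulus 3.6241). The spectral radius is the largest modulus: r(A) ≈ 6.3955. (Cross-check: r(A) ≤ ||A||_2 ≈ 7.5734; equality holds whenever A is normal, though it can also hold for some non-normal A.)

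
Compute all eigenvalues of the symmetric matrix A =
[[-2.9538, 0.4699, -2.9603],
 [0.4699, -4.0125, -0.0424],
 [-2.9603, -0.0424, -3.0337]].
sigma(A) ≈ {-6, -4, 0}

A is real symmetric, so its spectrum consists of real eigenvalues. Expanding the characteristic polynomial of the displayed matrix gives
  det(λ I - A) = p(λ) = λ^3 + (10)λ^2 + (24)λ + (0).
Solving p(λ) = 0 yields eigenvalues ≈ -6, -4, 0. (A is shown rounded to 4 decimals, so these recover the underlying integer eigenvalues to within that precision.)
Verification: the trace of A = -10 equals the sum of eigenvalues -10, and det(A) ≈ 0.0004 matches the eigenvalue product 0.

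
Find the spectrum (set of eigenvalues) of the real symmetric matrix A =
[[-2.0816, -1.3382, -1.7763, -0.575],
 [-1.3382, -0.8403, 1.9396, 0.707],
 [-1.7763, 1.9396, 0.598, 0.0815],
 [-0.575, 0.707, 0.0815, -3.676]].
sigma(A) ≈ {-4, -3, -2, 3}

A is real symmetric, so its spectrum consists of real eigenvalues. Expanding the characteristic polynomial of the displayed matrix gives
  det(λ I - A) = p(λ) = λ^4 + (6)λ^3 + (-1)λ^2 + (-54.0017)λ + (-72.0018).
Solving p(λ) = 0 yields eigenvalues ≈ -4, -3, -2, 3. (A is shown rounded to 4 decimals, so these recover the underlying integer eigenvalues to within that precision.)
Verification: the trace of A = -6 equals the sum of eigenvalues -6, and det(A) ≈ -72.0018 matches the eigenvalue product -72.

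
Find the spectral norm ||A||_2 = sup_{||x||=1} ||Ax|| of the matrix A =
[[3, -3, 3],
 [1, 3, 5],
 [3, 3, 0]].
||A||_2 ≈ 6.6996 (= sqrt(largest eigenvalue of A^T A))

||A||_2 = sigma_max(A) = sqrt(lambda_max(A^T A)). Form the symmetric matrix M = A^T A =
[[19, 3, 14],
 [3, 27, 6],
 [14, 6, 34]].
Its characteristic polynomial (trace, sum of principal 2x2 minors, determinant of M give the coefficients) is
  p(λ) = det(λ I - M) = λ^3 - 80λ^2 + 1836λ - 11664.
No integer candidate from the rational root theorem (±divisors of 11664) is a root, so the roots are irrational. The cubic discriminant is Δ = 94431744 > 0, so there are three distinct real roots. p(10) = -304 and p(11) = 183 have opposite signs, so a root lies in (10, 11); Newton's method refines it to λ ≈ 10.6004. p(24) = 144 and p(25) = -139 have opposite signs, so a root lies in (24, 25); Newton's method refines it to λ ≈ 24.5146. p(44) = -576 and p(45) = 81 have opposite signs, so a root lies in (44, 45); Newton's method refines it to λ ≈ 44.8851. Check (Vieta): the three roots sum to 80, matching tr M = 80.
So the eigenvalues of A^T A are ≈ 10.6004, 24.5146, 44.8851 (all ≥ 0, as they must be for A^T A). The largest is λ_max ≈ 44.8851, hence ||A||_2 = sqrt(λ_max) ≈ 6.6996.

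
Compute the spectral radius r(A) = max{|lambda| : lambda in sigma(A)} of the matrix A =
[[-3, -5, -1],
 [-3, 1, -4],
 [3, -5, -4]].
r(A) ≈ 5.8023

The eigenvalues of A are the roots of its characteristic polynomial. With M = A (coefficients from the trace, the sum of principal 2x2 minors, and det A):
  p(λ) = det(λ I - M) = λ^3 + 6λ^2 - 27λ - 180.
No integer candidate from the rational root theorem (±divisors of 180) is a root, so the roots are irrational. The cubic discriminant is Δ = -89424 < 0, so there is one real root and a complex-conjugate pair. p(5) = -40 and p(6) = 90 have opposite signs, so a root lies in (5, 6); Newton's method refines it to λ ≈ 5.3466. Dividing out (λ - (5.3466)) leaves approximately λ^2 + 11.3466λ + 33.6661. For λ^2 + 11.3466λ + 33.6661 the discriminant is -5.9186. It is negative, so the remaining roots are the complex-conjugate pair λ ≈ -5.6733 ± 1.2164i. Their product equals the constant term, so |λ|^2 ≈ 33.6661 and |λ| ≈ 5.8023.
Thus the eigenvalues (to 4 decimals) are 5.3466 (modulus 5.3466); -5.6733 ± 1.2164i (modulus 5.8023). The spectral radius is the largest modulus: r(A) ≈ 5.8023. (Cross-check: r(A) ≤ ||A||_2 ≈ 8.054; equality holds whenever A is normal, though it can also hold for some non-normal A.)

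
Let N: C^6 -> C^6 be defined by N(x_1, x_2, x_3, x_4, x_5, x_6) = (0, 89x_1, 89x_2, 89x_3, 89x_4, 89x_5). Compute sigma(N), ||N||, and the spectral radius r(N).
sigma(N) = {0}; ||N|| = 89; r(N) = 0. (N is nilpotent with N^6 = 0.)

On C^6, N is a strictly lower-triangular matrix with 89 on the subdiagonal and zeros elsewhere, so its characteristic polynomial is lambda^6 and every eigenvalue is 0: sigma(N) = {0}. For the operator norm, N e_i = 89e_{i+1} for i = 1, ..., 5 and N e_6 = 0, so the singular values of N are 89 (with multiplicity 5) and 0; hence ||N|| = 89. The spectral radius r(N) = max|lambda| = 0. Note ||N|| > r(N) — characteristic of non-normal nilpotent operators. Indeed N^6 = 0.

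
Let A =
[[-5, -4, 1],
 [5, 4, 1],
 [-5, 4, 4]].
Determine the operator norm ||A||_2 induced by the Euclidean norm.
||A||_2 ≈ 9.3486 (= sqrt(largest eigenvalue of A^T A))

||A||_2 = sigma_max(A) = sqrt(lambda_max(A^T A)). Form the symmetric matrix M = A^T A =
[[75, 20, -20],
 [20, 48, 16],
 [-20, 16, 18]].
Its characteristic polynomial (trace, sum of principal 2x2 minors, determinant of M give the coefficients) is
  p(λ) = det(λ I - M) = λ^3 - 141λ^2 + 4758λ - 6400.
No integer candidate from the rational root theorem (±divisors of 6400) is a root, so the roots are irrational. The cubic discriminant is Δ = 23636908836 > 0, so there are three distinct real roots. p(1) = -1782 and p(2) = 2560 have opposite signs, so a root lies in (1, 2); Newton's method refines it to λ ≈ 1.4028. p(52) = 360 and p(53) = -1418 have opposite signs, so a root lies in (52, 53); Newton's method refines it to λ ≈ 52.201. p(87) = -1180 and p(88) = 1872 have opposite signs, so a root lies in (87, 88); Newton's method refines it to λ ≈ 87.3961. Check (Vieta): the three roots sum to 141, matching tr M = 141.
So the eigenvalues of A^T A are ≈ 1.4028, 52.201, 87.3961 (all ≥ 0, as they must be for A^T A). The largest is λ_max ≈ 87.3961, hence ||A||_2 = sqrt(λ_max) ≈ 9.3486.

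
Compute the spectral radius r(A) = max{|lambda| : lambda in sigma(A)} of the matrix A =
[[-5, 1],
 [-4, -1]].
r(A) = 3

The eigenvalues of A are the roots of its characteristic polynomial. With M = A (coefficients from the trace and determinant):
  p(λ) = det(λ I - M) = λ^2 + 6λ + 9.
For λ^2 + 6λ + 9 the discriminant is 0. It is a perfect square (0^2), so the roots are rational: λ = (-6 ± 0)/2 = -3, -3.
Thus the eigenvalues (to 4 decimals) are -3 (modulus 3). The spectral radius is the largest modulus: r(A) = 3. (Cross-check: r(A) ≤ ||A||_2 ≈ 6.4051; equality holds whenever A is normal, though it can also hold for some non-normal A.)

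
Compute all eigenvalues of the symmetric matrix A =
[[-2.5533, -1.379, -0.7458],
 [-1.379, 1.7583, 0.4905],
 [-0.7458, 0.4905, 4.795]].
sigma(A) ≈ {-3, 2, 5}

A is real symmetric, so its spectrum consists of real eigenvalues. Expanding the characteristic polynomial of the displayed matrix gives
  det(λ I - A) = p(λ) = λ^3 + (-4)λ^2 + (-11)λ + (30).
Solving p(λ) = 0 yields eigenvalues ≈ -3, 2, 5. (A is shown rounded to 4 decimals, so these recover the underlying integer eigenvalues to within that precision.)
Verification: the trace of A = 4 equals the sum of eigenvalues 4, and det(A) ≈ -30.0001 matches the eigenvalue product -30.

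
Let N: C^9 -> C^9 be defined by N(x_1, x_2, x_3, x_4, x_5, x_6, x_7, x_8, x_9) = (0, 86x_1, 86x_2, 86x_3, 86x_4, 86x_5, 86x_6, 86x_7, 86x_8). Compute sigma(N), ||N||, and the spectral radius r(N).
sigma(N) = {0}; ||N|| = 86; r(N) = 0. (N is nilpotent with N^9 = 0.)

On C^9, N is a strictly lower-triangular matrix with 86 on the subdiagonal and zeros elsewhere, so its characteristic polynomial is lambda^9 and every eigenvalue is 0: sigma(N) = {0}. For the operator norm, N e_i = 86e_{i+1} for i = 1, ..., 8 and N e_9 = 0, so the singular values of N are 86 (with multiplicity 8) and 0; hence ||N|| = 86. The spectral radius r(N) = max|lambda| = 0. Note ||N|| > r(N) — characteristic of non-normal nilpotent operators. Indeed N^9 = 0.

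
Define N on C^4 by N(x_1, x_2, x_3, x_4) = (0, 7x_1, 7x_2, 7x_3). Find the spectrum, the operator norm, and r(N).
sigma(N) = {0}; ||N|| = 7; r(N) = 0. (N is nilpotent with N^4 = 0.)

On C^4, N is a strictly lower-triangular matrix with 7 on the subdiagonal and zeros elsewhere, so its characteristic polynomial is lambda^4 and every eigenvalue is 0: sigma(N) = {0}. For the operator norm, N e_i = 7e_{i+1} for i = 1, ..., 3 and N e_4 = 0, so the singular values of N are 7 (with multiplicity 3) and 0; hence ||N|| = 7. The spectral radius r(N) = max|lambda| = 0. Note ||N|| > r(N) — characteristic of non-normal nilpotent operators. Indeed N^4 = 0.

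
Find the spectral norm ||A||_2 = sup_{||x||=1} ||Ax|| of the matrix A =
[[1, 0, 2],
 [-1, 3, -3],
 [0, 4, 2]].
||A||_2 ≈ 5.0721 (= sqrt(largest eigenvalue of A^T A))

||A||_2 = sigma_max(A) = sqrt(lambda_max(A^T A)). Form the symmetric matrix M = A^T A =
[[2, -3, 5],
 [-3, 25, -1],
 [5, -1, 17]].
Its characteristic polynomial (trace, sum of principal 2x2 minors, determinant of M give the coefficients) is
  p(λ) = det(λ I - M) = λ^3 - 44λ^2 + 474λ - 100.
No integer candidate from the rational root theorem (±divisors of 100) is a root, so the roots are irrational. The cubic discriminant is Δ = 12184240 > 0, so there are three distinct real roots. p(0) = -100 and p(1) = 331 have opposite signs, so a root lies in (0, 1); Newton's method refines it to λ ≈ 0.2153. p(18) = 8 and p(19) = -119 have opposite signs, so a root lies in (18, 19); Newton's method refines it to λ ≈ 18.0582. p(25) = -125 and p(26) = 56 have opposite signs, so a root lies in (25, 26); Newton's method refines it to λ ≈ 25.7265. Check (Vieta): the three roots sum to 44, matching tr M = 44.
So the eigenvalues of A^T A are ≈ 0.2153, 18.0582, 25.7265 (all ≥ 0, as they must be for A^T A). The largest is λ_max ≈ 25.7265, hence ||A||_2 = sqrt(λ_max) ≈ 5.0721.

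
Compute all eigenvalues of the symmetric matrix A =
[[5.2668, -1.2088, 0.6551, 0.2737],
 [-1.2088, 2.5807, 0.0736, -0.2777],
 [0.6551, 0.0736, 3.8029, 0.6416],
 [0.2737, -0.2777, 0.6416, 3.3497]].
sigma(A) ≈ {2, 3, 4, 6}

A is real symmetric, so its spectrum consists of real eigenvalues. Expanding the characteristic polynomial of the displayed matrix gives
  det(λ I - A) = p(λ) = λ^4 + (-15)λ^3 + (80.0012)λ^2 + (-180.0042)λ + (144.0045).
Solving p(λ) = 0 yields eigenvalues ≈ 2, 3, 4, 6. (A is shown rounded to 4 decimals, so these recover the underlying integer eigenvalues to within that precision.)
Verification: the trace of A = 15 equals the sum of eigenvalues 15, and det(A) ≈ 144.0045 matches the eigenvalue product 144.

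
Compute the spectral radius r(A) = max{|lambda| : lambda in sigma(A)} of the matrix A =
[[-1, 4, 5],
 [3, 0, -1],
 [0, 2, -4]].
r(A) ≈ 4.7357

The eigenvalues of A are the roots of its characteristic polynomial. With M = A (coefficients from the trace, the sum of principal 2x2 minors, and det A):
  p(λ) = det(λ I - M) = λ^3 + 5λ^2 - 6λ - 76.
No integer candidate from the rational root theorem (±divisors of 76) is a root, so the roots are irrational. The cubic discriminant is Δ = -75148 < 0, so there is one real root and a complex-conjugate pair. p(3) = -22 and p(4) = 44 have opposite signs, so a root lies in (3, 4); Newton's method refines it to λ ≈ 3.3887. Dividing out (λ - (3.3887)) leaves approximately λ^2 + 8.3887λ + 22.4272. For λ^2 + 8.3887λ + 22.4272 the discriminant is -19.338. It is negative, so the remaining roots are the complex-conjugate pair λ ≈ -4.1944 ± 2.1987i. Their product equals the constant term, so |λ|^2 ≈ 22.4272 and |λ| ≈ 4.7357.
Thus the eigenvalues (to 4 decimals) are 3.3887 (modulus 3.3887); -4.1944 ± 2.1987i (modulus 4.7357). The spectral radius is the largest modulus: r(A) ≈ 4.7357. (Cross-check: r(A) ≤ ||A||_2 ≈ 7.0221; equality holds whenever A is normal, though it can also hold for some non-normal A.)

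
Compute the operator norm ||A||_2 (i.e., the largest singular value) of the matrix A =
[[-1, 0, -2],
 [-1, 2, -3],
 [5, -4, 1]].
||A||_2 ≈ 7.1507 (= sqrt(largest eigenvalue of A^T A))

||A||_2 = sigma_max(A) = sqrt(lambda_max(A^T A)). Form the symmetric matrix M = A^T A =
[[27, -22, 10],
 [-22, 20, -10],
 [10, -10, 14]].
Its characteristic polynomial (trace, sum of principal 2x2 minors, determinant of M give the coefficients) is
  p(λ) = det(λ I - M) = λ^3 - 61λ^2 + 514λ - 484.
No integer candidate from the rational root theorem (±divisors of 484) is a root, so the roots are irrational. The cubic discriminant is Δ = 267282260 > 0, so there are three distinct real roots. p(1) = -30 and p(2) = 308 have opposite signs, so a root lies in (1, 2); Newton's method refines it to λ ≈ 1.0768. p(8) = 236 and p(9) = -70 have opposite signs, so a root lies in (8, 9); Newton's method refines it to λ ≈ 8.7903. p(51) = -280 and p(52) = 1908 have opposite signs, so a root lies in (51, 52); Newton's method refines it to λ ≈ 51.1329. Check (Vieta): the three roots sum to 61, matching tr M = 61.
So the eigenvalues of A^T A are ≈ 1.0768, 8.7903, 51.1329 (all ≥ 0, as they must be for A^T A). The largest is λ_max ≈ 51.1329, hence ||A||_2 = sqrt(λ_max) ≈ 7.1507.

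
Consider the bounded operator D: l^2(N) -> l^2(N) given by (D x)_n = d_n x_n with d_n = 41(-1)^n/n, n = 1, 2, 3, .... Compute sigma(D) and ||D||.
sigma(D) = {41(-1)^n/n : n ≥ 1} ∪ {0}; ||D|| = 41

A bounded diagonal operator on l^2 with diagonal entries d_n has spectrum equal to the closure of {d_n : n ≥ 1}: every d_n is an eigenvalue (with eigenvector e_n), so {d_n} ⊂ sigma(D); the spectrum is closed, so its closure is too; and for lambda not in the closure, (D - lambda I) has bounded inverse (the diagonal entries 1/(d_n - lambda) are bounded). For our sequence d_n = 41(-1)^n/n, n = 1, 2, 3, ...:
  - {d_n} = {41(-1)^n/n : n ≥ 1}; the only limit point is 0
  - closure = {41(-1)^n/n : n ≥ 1} ∪ {0}
For the norm: a diagonal operator has ||D|| = sup_n |d_n|. Here |d_n| = 41/n is decreasing, so sup_n |d_n| = |d_1| = 41. So ||D|| = 41.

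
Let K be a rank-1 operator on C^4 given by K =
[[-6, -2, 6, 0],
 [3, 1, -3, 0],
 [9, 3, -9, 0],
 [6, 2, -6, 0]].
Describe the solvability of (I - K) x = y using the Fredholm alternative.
(I - K) is invertible (det(I - K) = 15 ≠ 0), so for every y in C^4 the equation (I - K) x = y has a unique solution.

K has rank 1, so it is an outer product K = u v^T: every row of K is a multiple of one row vector. Reading off the entries, u = (2, -1, -3, -2) and v = (-3, -1, 3, 0) (row i of K equals u_i·v^T). A rank-one matrix u v^T satisfies K u = u (v·u) and kills the (3)-dimensional subspace v^⊥, so its characteristic polynomial is lambda^3 (lambda - v·u) with v·u = tr K = -14. Hence the eigenvalues of I - K are 1 (multiplicity 3) and 1 - (-14) = 15, so det(I - K) = 15. (Direct check: I - K =
[[7, 2, -6, 0],
 [-3, 0, 3, 0],
 [-9, -3, 10, 0],
 [-6, -2, 6, 1]]
has determinant 15.) The finite-dimensional Fredholm alternative says: either (I - K) is invertible, or ker(I - K) ≠ {0} and then range(I - K) = ker((I - K)^*)^⊥, with dim ker(I - K) = dim ker((I - K)^*). Since det(I - K) ≠ 0, 1 is not an eigenvalue of K and ker(I - K) = {0}, so we are in the first case: for every y there is a unique x = (I - K)^(-1) y. Explicitly, by the Sherman–Morrison formula, (I - u v^T)^(-1) = I + u v^T/(1 - v·u), i.e. (I - K)^(-1) = I + K/(15).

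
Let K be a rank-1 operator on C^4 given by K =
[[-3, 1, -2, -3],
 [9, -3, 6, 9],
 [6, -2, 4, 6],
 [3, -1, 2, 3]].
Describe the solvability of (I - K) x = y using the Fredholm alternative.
(I - K) is singular (det(I - K) = 0, i.e. 1 ∈ sigma(K)). (I - K) x = y is solvable iff y ⊥ ker((I - K)^*) = span{(-3, 1, -2, -3)}, i.e. iff -3y_1 + y_2 - 2y_3 - 3y_4 = 0. When solvable, the solutions are x = y + c·(1, -3, -2, -1), c arbitrary (ker(I - K) = span{(1, -3, -2, -1)}, dimension 1).

K has rank 1, so it is an outer product K = u v^T: every row of K is a multiple of one row vector. Reading off the entries, u = (1, -3, -2, -1) and v = (-3, 1, -2, -3) (row i of K equals u_i·v^T). A rank-one matrix u v^T satisfies K u = u (v·u) and kills the (3)-dimensional subspace v^⊥, so its characteristic polynomial is lambda^3 (lambda - v·u) with v·u = tr K = 1. Hence the eigenvalues of I - K are 1 (multiplicity 3) and 1 - (1) = 0, so det(I - K) = 0. (Direct check: I - K =
[[4, -1, 2, 3],
 [-9, 4, -6, -9],
 [-6, 2, -3, -6],
 [-3, 1, -2, -2]]
has determinant 0.) So 1 is an eigenvalue of K and (I - K) is not invertible. The finite-dimensional Fredholm alternative says: either (I - K) is invertible, or ker(I - K) ≠ {0} and then range(I - K) = ker((I - K)^*)^⊥, with dim ker(I - K) = dim ker((I - K)^*). We are in the second case, so we need both kernels. Kernel of I - K: (I - K) u = u - u (v·u) = u - u = 0, so ker(I - K) = span{u} = span{(1, -3, -2, -1)} (it is exactly 1-dimensional because rank(I - K) = 3). Kernel of the adjoint: K is real, so (I - K)^* = I - K^T = I - v u^T, and (I - v u^T) v = v - v (u·v) = 0; hence ker((I - K)^*) = span{v} = span{(-3, 1, -2, -3)}. Therefore (I - K) x = y is solvable iff <y, v> = 0, i.e. iff -3y_1 + y_2 - 2y_3 - 3y_4 = 0. When this holds, K y = u (v·y) = 0, so (I - K) y = y and x = y is a particular solution; the full solution set is the line x = y + c·u = y + c·(1, -3, -2, -1), c ∈ C.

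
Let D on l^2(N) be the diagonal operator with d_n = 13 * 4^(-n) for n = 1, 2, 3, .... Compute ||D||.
||D|| = 13/4 (attained at n = 1)

For D diagonal, ||D|| = sup_n |d_n|. The sequence d_n = 13 * 4^(-n) is positive and strictly decreasing (ratio 4^(-1) < 1), so the supremum is d_1 = 13/4. Hence ||D|| = 13/4.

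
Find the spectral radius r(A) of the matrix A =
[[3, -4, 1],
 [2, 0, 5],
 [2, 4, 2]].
r(A) ≈ 4.6612

The eigenvalues of A are the roots of its characteristic polynomial. With M = A (coefficients from the trace, the sum of principal 2x2 minors, and det A):
  p(λ) = det(λ I - M) = λ^3 - 5λ^2 - 8λ + 76.
No integer candidate from the rational root theorem (±divisors of 76) is a root, so the roots are irrational. The cubic discriminant is Δ = -59584 < 0, so there is one real root and a complex-conjugate pair. p(-4) = -36 and p(-3) = 28 have opposite signs, so a root lies in (-4, -3); Newton's method refines it to λ ≈ -3.498. Dividing out (λ - (-3.498)) leaves approximately λ^2 - 8.498λ + 21.7265. For λ^2 - 8.498λ + 21.7265 the discriminant is -14.6892. It is negative, so the remaining roots are the complex-conjugate pair λ ≈ 4.249 ± 1.9163i. Their product equals the constant term, so |λ|^2 ≈ 21.7265 and |λ| ≈ 4.6612.
Thus the eigenvalues (to 4 decimals) are -3.498 (modulus 3.498); 4.249 ± 1.9163i (modulus 4.6612). The spectral radius is the largest modulus: r(A) ≈ 4.6612. (Cross-check: r(A) ≤ ||A||_2 ≈ 6.4667; equality holds whenever A is normal, though it can also hold for some non-normal A.)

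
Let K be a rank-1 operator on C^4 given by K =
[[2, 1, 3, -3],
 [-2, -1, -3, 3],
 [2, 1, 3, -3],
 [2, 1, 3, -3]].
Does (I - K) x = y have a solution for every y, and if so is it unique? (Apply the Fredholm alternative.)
(I - K) is singular (det(I - K) = 0, i.e. 1 ∈ sigma(K)). (I - K) x = y is solvable iff y ⊥ ker((I - K)^*) = span{(2, 1, 3, -3)}, i.e. iff 2y_1 + y_2 + 3y_3 - 3y_4 = 0. When solvable, the solutions are x = y + c·(1, -1, 1, 1), c arbitrary (ker(I - K) = span{(1, -1, 1, 1)}, dimension 1).

K has rank 1, so it is an outer product K = u v^T: every row of K is a multiple of one row vector. Reading off the entries, u = (1, -1, 1, 1) and v = (2, 1, 3, -3) (row i of K equals u_i·v^T). A rank-one matrix u v^T satisfies K u = u (v·u) and kills the (3)-dimensional subspace v^⊥, so its characteristic polynomial is lambda^3 (lambda - v·u) with v·u = tr K = 1. Hence the eigenvalues of I - K are 1 (multiplicity 3) and 1 - (1) = 0, so det(I - K) = 0. (Direct check: I - K =
[[-1, -1, -3, 3],
 [2, 2, 3, -3],
 [-2, -1, -2, 3],
 [-2, -1, -3, 4]]
has determinant 0.) So 1 is an eigenvalue of K and (I - K) is not invertible. The finite-dimensional Fredholm alternative says: either (I - K) is invertible, or ker(I - K) ≠ {0} and then range(I - K) = ker((I - K)^*)^⊥, with dim ker(I - K) = dim ker((I - K)^*). We are in the second case, so we need both kernels. Kernel of I - K: (I - K) u = u - u (v·u) = u - u = 0, so ker(I - K) = span{u} = span{(1, -1, 1, 1)} (it is exactly 1-dimensional because rank(I - K) = 3). Kernel of the adjoint: K is real, so (I - K)^* = I - K^T = I - v u^T, and (I - v u^T) v = v - v (u·v) = 0; hence ker((I - K)^*) = span{v} = span{(2, 1, 3, -3)}. Therefore (I - K) x = y is solvable iff <y, v> = 0, i.e. iff 2y_1 + y_2 + 3y_3 - 3y_4 = 0. When this holds, K y = u (v·y) = 0, so (I - K) y = y and x = y is a particular solution; the full solution set is the line x = y + c·u = y + c·(1, -1, 1, 1), c ∈ C.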